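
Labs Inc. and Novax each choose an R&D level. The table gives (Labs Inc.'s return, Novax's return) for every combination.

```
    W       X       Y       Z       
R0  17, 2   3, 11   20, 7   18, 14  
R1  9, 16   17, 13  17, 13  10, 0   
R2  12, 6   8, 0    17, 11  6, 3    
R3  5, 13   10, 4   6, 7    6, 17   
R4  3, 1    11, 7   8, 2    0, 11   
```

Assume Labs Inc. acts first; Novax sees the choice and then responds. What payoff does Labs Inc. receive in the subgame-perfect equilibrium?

18

Novax best-responds to each possible Labs Inc. move:
- R0: BR = Z, leader payoff 18.
- R1: BR = W, leader payoff 9.
- R2: BR = Y, leader payoff 17.
- R3: BR = Z, leader payoff 6.
- R4: BR = Z, leader payoff 0.
Maximizing over 18, 9, 17, 6, 0, Labs Inc. chooses R0. Subgame-perfect outcome: (R0, Z) with payoffs (18, 14).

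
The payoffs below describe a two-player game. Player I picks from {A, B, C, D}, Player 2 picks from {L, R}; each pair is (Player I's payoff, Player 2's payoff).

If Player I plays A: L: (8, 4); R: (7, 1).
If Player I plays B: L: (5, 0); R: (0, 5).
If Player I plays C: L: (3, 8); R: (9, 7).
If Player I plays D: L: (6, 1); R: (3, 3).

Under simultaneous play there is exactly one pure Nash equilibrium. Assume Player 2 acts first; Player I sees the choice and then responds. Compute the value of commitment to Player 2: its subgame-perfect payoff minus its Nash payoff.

Work backward from Player I's decision.
- L: Player I compares 8, 5, 3, 6 and picks A; Player 2 would get 4.
- R: Player I compares 7, 0, 9, 3 and picks C; Player 2 would get 7.
Among 4, 7, the best is 7 at R. Subgame-perfect outcome: (C, R) with payoffs (9, 7).
Under simultaneous play:
Player I's best replies: L→A; R→C.
Player 2's best replies: A→L; B→R; C→L; D→R.
The unique mutual best reply is (A, L), giving (8, 4).
Player 2's commitment gain: 7 − 4 = 3.

3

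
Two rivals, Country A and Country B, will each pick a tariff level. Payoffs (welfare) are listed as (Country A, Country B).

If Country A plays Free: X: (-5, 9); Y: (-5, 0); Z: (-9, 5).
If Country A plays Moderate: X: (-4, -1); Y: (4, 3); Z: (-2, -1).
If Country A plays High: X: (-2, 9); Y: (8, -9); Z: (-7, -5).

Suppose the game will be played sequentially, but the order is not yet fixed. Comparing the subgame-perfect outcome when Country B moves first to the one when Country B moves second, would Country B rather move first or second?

first

If Country A leads: Country B's best replies are Free→X, Moderate→Y, High→X; Country A's induced payoffs -5, 4, -2; outcome (Moderate, Y), payoffs (4, 3).
If Country B leads: Country A's best replies are X→High, Y→High, Z→Moderate; Country B's induced payoffs 9, -9, -1; outcome (High, X), payoffs (-2, 9).
Country B gets 9 moving first and 3 moving second, so Country B prefers to move first.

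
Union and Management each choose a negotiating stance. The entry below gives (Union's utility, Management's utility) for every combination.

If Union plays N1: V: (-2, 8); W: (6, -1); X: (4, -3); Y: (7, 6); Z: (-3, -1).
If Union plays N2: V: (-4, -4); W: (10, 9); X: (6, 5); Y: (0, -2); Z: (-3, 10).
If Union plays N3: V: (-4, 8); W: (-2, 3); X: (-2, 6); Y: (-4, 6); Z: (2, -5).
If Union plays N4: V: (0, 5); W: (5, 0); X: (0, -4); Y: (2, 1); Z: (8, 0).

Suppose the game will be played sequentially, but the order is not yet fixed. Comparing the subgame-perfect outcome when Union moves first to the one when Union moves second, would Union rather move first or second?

second

If Union leads: Management's best replies are N1→V, N2→Z, N3→V, N4→V; Union's induced payoffs -2, -3, -4, 0; outcome (N4, V), payoffs (0, 5).
If Management leads: Union's best replies are V→N4, W→N2, X→N2, Y→N1, Z→N4; Management's induced payoffs 5, 9, 5, 6, 0; outcome (N2, W), payoffs (10, 9).
Union gets 0 moving first and 10 moving second, so Union prefers to move second.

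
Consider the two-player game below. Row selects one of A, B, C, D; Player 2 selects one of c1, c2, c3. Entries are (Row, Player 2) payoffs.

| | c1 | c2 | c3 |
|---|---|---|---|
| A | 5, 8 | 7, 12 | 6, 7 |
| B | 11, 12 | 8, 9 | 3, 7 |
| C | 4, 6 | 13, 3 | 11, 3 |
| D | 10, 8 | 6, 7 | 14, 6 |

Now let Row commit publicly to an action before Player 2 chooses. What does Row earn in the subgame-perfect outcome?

11

Solve by backward induction (Row leads).
- A → Player 2 plays c2 (best of 8, 12, 7); Row gets 7.
- B → Player 2 plays c1 (best of 12, 9, 7); Row gets 11.
- C → Player 2 plays c1 (best of 6, 3, 3); Row gets 4.
- D → Player 2 plays c1 (best of 8, 7, 6); Row gets 10.
Row's induced payoffs are 7, 11, 4, 10, so Row commits to B. Subgame-perfect outcome: (B, c1) with payoffs (11, 12).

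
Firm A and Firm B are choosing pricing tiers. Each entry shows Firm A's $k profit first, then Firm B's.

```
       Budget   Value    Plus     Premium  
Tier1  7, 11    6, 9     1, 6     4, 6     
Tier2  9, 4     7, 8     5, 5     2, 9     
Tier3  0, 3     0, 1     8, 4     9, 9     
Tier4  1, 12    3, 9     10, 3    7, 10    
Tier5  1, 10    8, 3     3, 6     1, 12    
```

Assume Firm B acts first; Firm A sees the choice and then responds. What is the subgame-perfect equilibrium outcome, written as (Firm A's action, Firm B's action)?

(Tier3, Premium)

Backward induction with Firm B moving first.
- Budget: BR = Tier2, leader payoff 4.
- Value: BR = Tier5, leader payoff 3.
- Plus: BR = Tier4, leader payoff 3.
- Premium: BR = Tier3, leader payoff 9.
Maximizing over 4, 3, 3, 9, Firm B chooses Premium. Subgame-perfect outcome: (Tier3, Premium) with payoffs (9, 9).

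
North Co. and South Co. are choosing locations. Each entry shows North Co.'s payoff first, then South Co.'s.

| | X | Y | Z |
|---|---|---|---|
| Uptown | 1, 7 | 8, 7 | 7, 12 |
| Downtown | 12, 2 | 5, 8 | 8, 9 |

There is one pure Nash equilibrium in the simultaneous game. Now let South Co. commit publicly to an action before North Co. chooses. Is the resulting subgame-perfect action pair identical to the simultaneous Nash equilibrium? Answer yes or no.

Work backward from North Co.'s decision.
- X: BR = Downtown, leader payoff 2.
- Y: BR = Uptown, leader payoff 7.
- Z: BR = Downtown, leader payoff 9.
Among 2, 7, 9, the best is 9 at Z. Subgame-perfect outcome: (Downtown, Z) with payoffs (8, 9).
Under simultaneous play:
North Co.'s best replies: X→Downtown; Y→Uptown; Z→Downtown.
South Co.'s best replies: Uptown→Z; Downtown→Z.
Only (Downtown, Z) has each player best-responding; Nash payoffs (8, 9).
Sequential outcome (Downtown, Z) coincides with the Nash profile (Downtown, Z).

yes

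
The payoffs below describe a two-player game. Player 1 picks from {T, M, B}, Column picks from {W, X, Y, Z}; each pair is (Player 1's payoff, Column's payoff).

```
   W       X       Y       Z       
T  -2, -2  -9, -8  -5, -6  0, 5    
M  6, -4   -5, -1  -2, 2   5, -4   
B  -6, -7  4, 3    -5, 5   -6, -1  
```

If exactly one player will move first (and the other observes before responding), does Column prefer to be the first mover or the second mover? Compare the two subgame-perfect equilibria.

second

If Player 1 leads: Column's best replies are T→Z, M→Y, B→Y; Player 1's induced payoffs 0, -2, -5; outcome (T, Z), payoffs (0, 5).
If Column leads: Player 1's best replies are W→M, X→B, Y→M, Z→M; Column's induced payoffs -4, 3, 2, -4; outcome (B, X), payoffs (4, 3).
Column gets 3 moving first and 5 moving second, so Column prefers to move second.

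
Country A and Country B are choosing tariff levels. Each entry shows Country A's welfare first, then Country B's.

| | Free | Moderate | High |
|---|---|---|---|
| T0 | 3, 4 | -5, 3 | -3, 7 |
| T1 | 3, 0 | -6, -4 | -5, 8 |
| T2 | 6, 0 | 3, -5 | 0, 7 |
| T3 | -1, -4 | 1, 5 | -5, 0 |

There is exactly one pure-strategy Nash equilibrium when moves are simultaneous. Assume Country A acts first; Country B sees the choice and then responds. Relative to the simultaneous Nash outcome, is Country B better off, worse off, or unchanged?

worse off

Backward induction with Country A moving first.
- T0 → Country B plays High (best of 4, 3, 7); Country A gets -3.
- T1 → Country B plays High (best of 0, -4, 8); Country A gets -5.
- T2 → Country B plays High (best of 0, -5, 7); Country A gets 0.
- T3 → Country B plays Moderate (best of -4, 5, 0); Country A gets 1.
Among -3, -5, 0, 1, the best is 1 at T3. Subgame-perfect outcome: (T3, Moderate) with payoffs (1, 5).
Under simultaneous play:
Country A's best replies: Free→T2; Moderate→T2; High→T2.
Country B's best replies: T0→High; T1→High; T2→High; T3→Moderate.
Only (T2, High) has each player best-responding; Nash payoffs (0, 7).
Country B earns 5 sequentially versus 7 at the Nash outcome: worse off.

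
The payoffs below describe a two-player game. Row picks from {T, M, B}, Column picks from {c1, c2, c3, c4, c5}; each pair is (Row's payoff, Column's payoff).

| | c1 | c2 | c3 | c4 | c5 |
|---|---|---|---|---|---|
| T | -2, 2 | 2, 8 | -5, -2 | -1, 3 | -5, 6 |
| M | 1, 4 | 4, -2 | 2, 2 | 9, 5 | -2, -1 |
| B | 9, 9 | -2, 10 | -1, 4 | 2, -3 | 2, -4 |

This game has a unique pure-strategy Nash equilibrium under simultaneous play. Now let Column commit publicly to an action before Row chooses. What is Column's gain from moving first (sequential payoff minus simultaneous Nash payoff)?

Solve by backward induction (Column leads).
- c1: Row compares -2, 1, 9 and picks B; Column would get 9.
- c2: Row compares 2, 4, -2 and picks M; Column would get -2.
- c3: Row compares -5, 2, -1 and picks M; Column would get 2.
- c4: Row compares -1, 9, 2 and picks M; Column would get 5.
- c5: Row compares -5, -2, 2 and picks B; Column would get -4.
Column's induced payoffs are 9, -2, 2, 5, -4, so Column commits to c1. Subgame-perfect outcome: (B, c1) with payoffs (9, 9).
Under simultaneous play:
Row's best replies: c1→B; c2→M; c3→M; c4→M; c5→B.
Column's best replies: T→c2; M→c4; B→c2.
Only (M, c4) has each player best-responding; Nash payoffs (9, 5).
Column's commitment gain: 9 − 5 = 4.

4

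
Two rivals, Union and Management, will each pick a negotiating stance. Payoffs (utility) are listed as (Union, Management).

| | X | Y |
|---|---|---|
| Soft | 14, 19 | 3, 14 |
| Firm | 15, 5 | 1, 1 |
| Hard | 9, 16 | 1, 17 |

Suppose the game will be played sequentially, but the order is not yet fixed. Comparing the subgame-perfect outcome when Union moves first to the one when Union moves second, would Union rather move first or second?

If Union leads: Management's best replies are Soft→X, Firm→X, Hard→Y; Union's induced payoffs 14, 15, 1; outcome (Firm, X), payoffs (15, 5).
If Management leads: Union's best replies are X→Firm, Y→Soft; Management's induced payoffs 5, 14; outcome (Soft, Y), payoffs (3, 14).
Union gets 15 moving first and 3 moving second, so Union prefers to move first.

first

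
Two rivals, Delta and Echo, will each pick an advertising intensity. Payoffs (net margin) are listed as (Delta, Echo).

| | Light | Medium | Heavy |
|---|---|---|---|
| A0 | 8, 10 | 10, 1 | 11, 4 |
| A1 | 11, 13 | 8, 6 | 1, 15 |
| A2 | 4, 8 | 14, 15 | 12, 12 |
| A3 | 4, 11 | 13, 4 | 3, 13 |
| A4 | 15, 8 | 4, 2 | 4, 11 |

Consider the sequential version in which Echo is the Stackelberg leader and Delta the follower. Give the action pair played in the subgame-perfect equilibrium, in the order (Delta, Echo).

Solve by backward induction (Echo leads).
- Light: Delta compares 8, 11, 4, 4, 15 and picks A4; Echo would get 8.
- Medium: Delta compares 10, 8, 14, 13, 4 and picks A2; Echo would get 15.
- Heavy: Delta compares 11, 1, 12, 3, 4 and picks A2; Echo would get 12.
Maximizing over 8, 15, 12, Echo chooses Medium. Subgame-perfect outcome: (A2, Medium) with payoffs (14, 15).

(A2, Medium)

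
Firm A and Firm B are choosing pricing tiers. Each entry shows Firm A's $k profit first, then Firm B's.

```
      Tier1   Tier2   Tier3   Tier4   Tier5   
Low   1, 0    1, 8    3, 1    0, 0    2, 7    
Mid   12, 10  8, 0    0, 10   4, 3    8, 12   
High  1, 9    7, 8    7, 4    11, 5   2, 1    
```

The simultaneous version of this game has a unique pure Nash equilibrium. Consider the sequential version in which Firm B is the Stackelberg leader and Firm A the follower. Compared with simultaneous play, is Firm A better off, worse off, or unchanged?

unchanged

Solve by backward induction (Firm B leads).
- Tier1 → Firm A plays Mid (best of 1, 12, 1); Firm B gets 10.
- Tier2 → Firm A plays Mid (best of 1, 8, 7); Firm B gets 0.
- Tier3 → Firm A plays High (best of 3, 0, 7); Firm B gets 4.
- Tier4 → Firm A plays High (best of 0, 4, 11); Firm B gets 5.
- Tier5 → Firm A plays Mid (best of 2, 8, 2); Firm B gets 12.
Among 10, 0, 4, 5, 12, the best is 12 at Tier5. Subgame-perfect outcome: (Mid, Tier5) with payoffs (8, 12).
Under simultaneous play:
Firm A's best replies: Tier1→Mid; Tier2→Mid; Tier3→High; Tier4→High; Tier5→Mid.
Firm B's best replies: Low→Tier2; Mid→Tier5; High→Tier1.
The unique mutual best reply is (Mid, Tier5), giving (8, 12).
Firm A earns 8 sequentially versus 8 at the Nash outcome: unchanged.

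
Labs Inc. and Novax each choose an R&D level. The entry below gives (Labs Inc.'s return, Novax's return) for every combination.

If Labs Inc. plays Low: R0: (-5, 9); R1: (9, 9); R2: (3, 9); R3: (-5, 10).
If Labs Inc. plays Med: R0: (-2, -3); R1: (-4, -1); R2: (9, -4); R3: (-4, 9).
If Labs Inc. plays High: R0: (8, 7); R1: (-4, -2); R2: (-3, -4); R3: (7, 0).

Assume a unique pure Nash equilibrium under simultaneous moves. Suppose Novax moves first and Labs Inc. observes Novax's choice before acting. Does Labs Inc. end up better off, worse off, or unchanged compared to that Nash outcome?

Labs Inc. best-responds to each possible Novax move:
- R0: BR = High, leader payoff 7.
- R1: BR = Low, leader payoff 9.
- R2: BR = Med, leader payoff -4.
- R3: BR = High, leader payoff 0.
Among 7, 9, -4, 0, the best is 9 at R1. Subgame-perfect outcome: (Low, R1) with payoffs (9, 9).
Now find the simultaneous Nash equilibrium.
Labs Inc.'s best replies: R0→High; R1→Low; R2→Med; R3→High.
Novax's best replies: Low→R3; Med→R3; High→R0.
Only (High, R0) has each player best-responding; Nash payoffs (8, 7).
Labs Inc. earns 9 sequentially versus 8 at the Nash outcome: better off.

better off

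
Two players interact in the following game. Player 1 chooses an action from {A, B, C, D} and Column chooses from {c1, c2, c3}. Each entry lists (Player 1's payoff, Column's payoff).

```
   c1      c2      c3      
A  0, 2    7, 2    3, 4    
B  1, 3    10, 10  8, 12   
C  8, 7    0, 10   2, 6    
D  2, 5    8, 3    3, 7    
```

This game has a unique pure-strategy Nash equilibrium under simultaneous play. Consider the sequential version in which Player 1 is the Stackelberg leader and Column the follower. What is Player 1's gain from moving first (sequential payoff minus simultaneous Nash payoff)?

0

Backward induction with Player 1 moving first.
- A: BR = c3, leader payoff 3.
- B: BR = c3, leader payoff 8.
- C: BR = c2, leader payoff 0.
- D: BR = c3, leader payoff 3.
Maximizing over 3, 8, 0, 3, Player 1 chooses B. Subgame-perfect outcome: (B, c3) with payoffs (8, 12).
Under simultaneous play:
Player 1's best replies: c1→C; c2→B; c3→B.
Column's best replies: A→c3; B→c3; C→c2; D→c3.
Only (B, c3) has each player best-responding; Nash payoffs (8, 12).
Player 1's commitment gain: 8 − 8 = 0.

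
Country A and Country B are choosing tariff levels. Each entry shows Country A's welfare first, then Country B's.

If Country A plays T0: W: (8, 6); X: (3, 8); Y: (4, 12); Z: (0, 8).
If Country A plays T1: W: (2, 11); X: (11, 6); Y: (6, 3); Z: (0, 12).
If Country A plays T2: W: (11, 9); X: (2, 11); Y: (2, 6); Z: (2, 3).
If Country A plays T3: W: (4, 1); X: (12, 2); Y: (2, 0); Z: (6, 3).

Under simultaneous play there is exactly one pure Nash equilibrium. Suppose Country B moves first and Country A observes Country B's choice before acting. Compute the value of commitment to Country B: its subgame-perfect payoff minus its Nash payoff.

Solve by backward induction (Country B leads).
- W: Country A compares 8, 2, 11, 4 and picks T2; Country B would get 9.
- X: Country A compares 3, 11, 2, 12 and picks T3; Country B would get 2.
- Y: Country A compares 4, 6, 2, 2 and picks T1; Country B would get 3.
- Z: Country A compares 0, 0, 2, 6 and picks T3; Country B would get 3.
Among 9, 2, 3, 3, the best is 9 at W. Subgame-perfect outcome: (T2, W) with payoffs (11, 9).
Under simultaneous play:
Country A's best replies: W→T2; X→T3; Y→T1; Z→T3.
Country B's best replies: T0→Y; T1→Z; T2→X; T3→Z.
The unique mutual best reply is (T3, Z), giving (6, 3).
Country B's commitment gain: 9 − 3 = 6.

6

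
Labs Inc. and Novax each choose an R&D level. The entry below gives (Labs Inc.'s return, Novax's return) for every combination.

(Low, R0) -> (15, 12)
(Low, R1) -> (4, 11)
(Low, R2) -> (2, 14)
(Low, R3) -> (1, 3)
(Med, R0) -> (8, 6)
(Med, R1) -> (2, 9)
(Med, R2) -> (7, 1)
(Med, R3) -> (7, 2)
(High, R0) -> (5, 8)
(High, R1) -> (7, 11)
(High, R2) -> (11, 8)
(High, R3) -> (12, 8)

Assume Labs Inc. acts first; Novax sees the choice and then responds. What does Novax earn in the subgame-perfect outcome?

11

Novax best-responds to each possible Labs Inc. move:
- Low → Novax plays R2 (best of 12, 11, 14, 3); Labs Inc. gets 2.
- Med → Novax plays R1 (best of 6, 9, 1, 2); Labs Inc. gets 2.
- High → Novax plays R1 (best of 8, 11, 8, 8); Labs Inc. gets 7.
Maximizing over 2, 2, 7, Labs Inc. chooses High. Subgame-perfect outcome: (High, R1) with payoffs (7, 11).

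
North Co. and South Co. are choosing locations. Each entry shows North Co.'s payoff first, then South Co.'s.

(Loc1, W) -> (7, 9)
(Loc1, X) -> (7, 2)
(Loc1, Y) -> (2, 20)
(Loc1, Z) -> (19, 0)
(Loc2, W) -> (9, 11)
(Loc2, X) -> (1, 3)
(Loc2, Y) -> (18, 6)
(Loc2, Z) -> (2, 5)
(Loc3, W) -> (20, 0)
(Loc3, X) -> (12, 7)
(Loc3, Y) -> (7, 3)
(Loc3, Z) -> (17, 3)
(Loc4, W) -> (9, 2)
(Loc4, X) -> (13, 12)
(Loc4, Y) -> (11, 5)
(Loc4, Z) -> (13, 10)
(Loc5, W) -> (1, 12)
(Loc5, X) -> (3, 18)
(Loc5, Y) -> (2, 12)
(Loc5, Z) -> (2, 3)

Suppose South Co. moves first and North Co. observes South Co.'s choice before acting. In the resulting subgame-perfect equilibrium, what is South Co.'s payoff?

Solve by backward induction (South Co. leads).
- W: North Co. compares 7, 9, 20, 9, 1 and picks Loc3; South Co. would get 0.
- X: North Co. compares 7, 1, 12, 13, 3 and picks Loc4; South Co. would get 12.
- Y: North Co. compares 2, 18, 7, 11, 2 and picks Loc2; South Co. would get 6.
- Z: North Co. compares 19, 2, 17, 13, 2 and picks Loc1; South Co. would get 0.
South Co.'s induced payoffs are 0, 12, 6, 0, so South Co. commits to X. Subgame-perfect outcome: (Loc4, X) with payoffs (13, 12).

12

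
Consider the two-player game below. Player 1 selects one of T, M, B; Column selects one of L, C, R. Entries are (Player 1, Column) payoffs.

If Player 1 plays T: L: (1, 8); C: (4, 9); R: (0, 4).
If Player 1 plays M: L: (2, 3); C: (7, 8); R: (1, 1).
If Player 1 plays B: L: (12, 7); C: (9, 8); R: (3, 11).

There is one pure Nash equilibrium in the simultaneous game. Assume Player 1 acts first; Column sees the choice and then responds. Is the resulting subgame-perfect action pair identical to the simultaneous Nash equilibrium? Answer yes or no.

Column best-responds to each possible Player 1 move:
- T → Column plays C (best of 8, 9, 4); Player 1 gets 4.
- M → Column plays C (best of 3, 8, 1); Player 1 gets 7.
- B → Column plays R (best of 7, 8, 11); Player 1 gets 3.
Among 4, 7, 3, the best is 7 at M. Subgame-perfect outcome: (M, C) with payoffs (7, 8).
For the simultaneous game, intersect best replies.
Player 1's best replies: L→B; C→B; R→B.
Column's best replies: T→C; M→C; B→R.
Only (B, R) has each player best-responding; Nash payoffs (3, 11).
Sequential outcome (M, C) differs from the Nash profile (B, R).

no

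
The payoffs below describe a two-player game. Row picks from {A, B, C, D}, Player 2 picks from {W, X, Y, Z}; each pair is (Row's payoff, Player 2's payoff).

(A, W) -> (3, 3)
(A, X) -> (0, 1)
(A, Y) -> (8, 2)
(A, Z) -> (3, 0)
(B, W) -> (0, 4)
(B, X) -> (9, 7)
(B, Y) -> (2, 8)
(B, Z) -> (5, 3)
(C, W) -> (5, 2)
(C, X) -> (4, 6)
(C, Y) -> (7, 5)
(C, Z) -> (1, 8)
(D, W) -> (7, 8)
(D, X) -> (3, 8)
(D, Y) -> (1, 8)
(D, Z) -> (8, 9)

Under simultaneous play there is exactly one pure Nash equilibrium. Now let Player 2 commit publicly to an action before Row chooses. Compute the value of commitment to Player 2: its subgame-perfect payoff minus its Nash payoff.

0

Work backward from Row's decision.
- W → Row plays D (best of 3, 0, 5, 7); Player 2 gets 8.
- X → Row plays B (best of 0, 9, 4, 3); Player 2 gets 7.
- Y → Row plays A (best of 8, 2, 7, 1); Player 2 gets 2.
- Z → Row plays D (best of 3, 5, 1, 8); Player 2 gets 9.
Among 8, 7, 2, 9, the best is 9 at Z. Subgame-perfect outcome: (D, Z) with payoffs (8, 9).
For the simultaneous game, intersect best replies.
Row's best replies: W→D; X→B; Y→A; Z→D.
Player 2's best replies: A→W; B→Y; C→Z; D→Z.
Only (D, Z) has each player best-responding; Nash payoffs (8, 9).
Player 2's commitment gain: 9 − 9 = 0.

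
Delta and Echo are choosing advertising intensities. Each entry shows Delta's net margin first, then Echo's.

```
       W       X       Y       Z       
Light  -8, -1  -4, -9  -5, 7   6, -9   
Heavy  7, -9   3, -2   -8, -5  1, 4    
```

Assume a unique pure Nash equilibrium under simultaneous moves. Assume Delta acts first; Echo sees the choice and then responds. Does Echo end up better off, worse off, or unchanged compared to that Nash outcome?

Solve by backward induction (Delta leads).
- Light → Echo plays Y (best of -1, -9, 7, -9); Delta gets -5.
- Heavy → Echo plays Z (best of -9, -2, -5, 4); Delta gets 1.
Among -5, 1, the best is 1 at Heavy. Subgame-perfect outcome: (Heavy, Z) with payoffs (1, 4).
Now find the simultaneous Nash equilibrium.
Delta's best replies: W→Heavy; X→Heavy; Y→Light; Z→Light.
Echo's best replies: Light→Y; Heavy→Z.
Only (Light, Y) has each player best-responding; Nash payoffs (-5, 7).
Echo earns 4 sequentially versus 7 at the Nash outcome: worse off.

worse off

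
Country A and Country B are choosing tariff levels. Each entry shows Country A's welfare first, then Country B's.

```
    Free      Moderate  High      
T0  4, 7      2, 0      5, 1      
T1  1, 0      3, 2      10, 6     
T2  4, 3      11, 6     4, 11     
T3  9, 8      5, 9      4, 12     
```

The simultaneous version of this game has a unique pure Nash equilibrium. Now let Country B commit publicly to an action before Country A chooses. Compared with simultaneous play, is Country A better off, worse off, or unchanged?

worse off

Country A best-responds to each possible Country B move:
- Free → Country A plays T3 (best of 4, 1, 4, 9); Country B gets 8.
- Moderate → Country A plays T2 (best of 2, 3, 11, 5); Country B gets 6.
- High → Country A plays T1 (best of 5, 10, 4, 4); Country B gets 6.
Country B's induced payoffs are 8, 6, 6, so Country B commits to Free. Subgame-perfect outcome: (T3, Free) with payoffs (9, 8).
Now find the simultaneous Nash equilibrium.
Country A's best replies: Free→T3; Moderate→T2; High→T1.
Country B's best replies: T0→Free; T1→High; T2→High; T3→High.
The unique mutual best reply is (T1, High), giving (10, 6).
Country A earns 9 sequentially versus 10 at the Nash outcome: worse off.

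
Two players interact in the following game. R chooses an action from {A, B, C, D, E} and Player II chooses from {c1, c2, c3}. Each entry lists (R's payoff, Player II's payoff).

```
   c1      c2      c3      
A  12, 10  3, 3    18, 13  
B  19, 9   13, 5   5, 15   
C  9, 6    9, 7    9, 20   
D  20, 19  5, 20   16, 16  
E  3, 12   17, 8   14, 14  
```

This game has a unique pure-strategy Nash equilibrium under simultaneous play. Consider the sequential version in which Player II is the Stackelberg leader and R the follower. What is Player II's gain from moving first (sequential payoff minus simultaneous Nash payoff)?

6

Backward induction with Player II moving first.
- c1: R compares 12, 19, 9, 20, 3 and picks D; Player II would get 19.
- c2: R compares 3, 13, 9, 5, 17 and picks E; Player II would get 8.
- c3: R compares 18, 5, 9, 16, 14 and picks A; Player II would get 13.
Among 19, 8, 13, the best is 19 at c1. Subgame-perfect outcome: (D, c1) with payoffs (20, 19).
For the simultaneous game, intersect best replies.
R's best replies: c1→D; c2→E; c3→A.
Player II's best replies: A→c3; B→c3; C→c3; D→c2; E→c3.
The unique mutual best reply is (A, c3), giving (18, 13).
Player II's commitment gain: 19 − 13 = 6.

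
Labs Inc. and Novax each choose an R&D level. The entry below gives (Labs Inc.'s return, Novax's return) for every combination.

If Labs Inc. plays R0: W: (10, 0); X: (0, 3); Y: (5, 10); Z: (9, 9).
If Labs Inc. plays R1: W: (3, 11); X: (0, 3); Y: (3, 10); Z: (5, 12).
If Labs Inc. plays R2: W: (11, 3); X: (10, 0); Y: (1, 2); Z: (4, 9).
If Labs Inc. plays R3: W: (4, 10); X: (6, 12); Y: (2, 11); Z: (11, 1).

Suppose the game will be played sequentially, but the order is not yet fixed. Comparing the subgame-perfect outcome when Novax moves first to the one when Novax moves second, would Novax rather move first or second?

second

If Labs Inc. leads: Novax's best replies are R0→Y, R1→Z, R2→Z, R3→X; Labs Inc.'s induced payoffs 5, 5, 4, 6; outcome (R3, X), payoffs (6, 12).
If Novax leads: Labs Inc.'s best replies are W→R2, X→R2, Y→R0, Z→R3; Novax's induced payoffs 3, 0, 10, 1; outcome (R0, Y), payoffs (5, 10).
Novax gets 10 moving first and 12 moving second, so Novax prefers to move second.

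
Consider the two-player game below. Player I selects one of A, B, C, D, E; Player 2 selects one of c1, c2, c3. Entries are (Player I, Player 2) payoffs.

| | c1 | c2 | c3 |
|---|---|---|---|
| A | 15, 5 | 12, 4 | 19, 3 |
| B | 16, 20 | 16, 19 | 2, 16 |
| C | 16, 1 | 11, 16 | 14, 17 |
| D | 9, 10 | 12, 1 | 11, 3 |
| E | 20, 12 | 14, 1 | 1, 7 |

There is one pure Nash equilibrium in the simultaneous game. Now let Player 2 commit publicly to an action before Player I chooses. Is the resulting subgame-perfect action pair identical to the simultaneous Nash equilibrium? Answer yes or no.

Solve by backward induction (Player 2 leads).
- c1 → Player I plays E (best of 15, 16, 16, 9, 20); Player 2 gets 12.
- c2 → Player I plays B (best of 12, 16, 11, 12, 14); Player 2 gets 19.
- c3 → Player I plays A (best of 19, 2, 14, 11, 1); Player 2 gets 3.
Maximizing over 12, 19, 3, Player 2 chooses c2. Subgame-perfect outcome: (B, c2) with payoffs (16, 19).
Under simultaneous play:
Player I's best replies: c1→E; c2→B; c3→A.
Player 2's best replies: A→c1; B→c1; C→c3; D→c1; E→c1.
Only (E, c1) has each player best-responding; Nash payoffs (20, 12).
Sequential outcome (B, c2) differs from the Nash profile (E, c1).

no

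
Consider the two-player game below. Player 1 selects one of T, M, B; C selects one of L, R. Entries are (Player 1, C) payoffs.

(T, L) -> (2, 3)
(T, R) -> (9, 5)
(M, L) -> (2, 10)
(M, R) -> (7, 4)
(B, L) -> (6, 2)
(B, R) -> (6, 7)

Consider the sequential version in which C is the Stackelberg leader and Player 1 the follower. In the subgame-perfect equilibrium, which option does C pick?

Player 1 best-responds to each possible C move:
- L → Player 1 plays B (best of 2, 2, 6); C gets 2.
- R → Player 1 plays T (best of 9, 7, 6); C gets 5.
Among 2, 5, the best is 5 at R. Subgame-perfect outcome: (T, R) with payoffs (9, 5).

R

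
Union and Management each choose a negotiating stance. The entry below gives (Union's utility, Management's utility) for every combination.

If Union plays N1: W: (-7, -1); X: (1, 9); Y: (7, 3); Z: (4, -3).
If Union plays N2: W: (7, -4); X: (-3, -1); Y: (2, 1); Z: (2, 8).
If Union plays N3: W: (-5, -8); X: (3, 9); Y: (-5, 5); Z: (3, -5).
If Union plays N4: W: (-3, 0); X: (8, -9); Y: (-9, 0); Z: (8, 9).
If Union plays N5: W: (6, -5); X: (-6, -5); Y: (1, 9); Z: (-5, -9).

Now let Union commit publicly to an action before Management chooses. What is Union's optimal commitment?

N4

Work backward from Management's decision.
- N1: BR = X, leader payoff 1.
- N2: BR = Z, leader payoff 2.
- N3: BR = X, leader payoff 3.
- N4: BR = Z, leader payoff 8.
- N5: BR = Y, leader payoff 1.
Maximizing over 1, 2, 3, 8, 1, Union chooses N4. Subgame-perfect outcome: (N4, Z) with payoffs (8, 9).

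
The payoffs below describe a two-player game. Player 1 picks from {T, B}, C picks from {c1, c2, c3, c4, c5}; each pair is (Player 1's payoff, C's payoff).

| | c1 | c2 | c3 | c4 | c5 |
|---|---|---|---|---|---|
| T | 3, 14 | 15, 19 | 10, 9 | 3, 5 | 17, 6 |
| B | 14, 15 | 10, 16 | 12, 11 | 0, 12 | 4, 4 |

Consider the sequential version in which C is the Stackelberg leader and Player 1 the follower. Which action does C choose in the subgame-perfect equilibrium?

c2

Solve by backward induction (C leads).
- c1: BR = B, leader payoff 15.
- c2: BR = T, leader payoff 19.
- c3: BR = B, leader payoff 11.
- c4: BR = T, leader payoff 5.
- c5: BR = T, leader payoff 6.
C's induced payoffs are 15, 19, 11, 5, 6, so C commits to c2. Subgame-perfect outcome: (T, c2) with payoffs (15, 19).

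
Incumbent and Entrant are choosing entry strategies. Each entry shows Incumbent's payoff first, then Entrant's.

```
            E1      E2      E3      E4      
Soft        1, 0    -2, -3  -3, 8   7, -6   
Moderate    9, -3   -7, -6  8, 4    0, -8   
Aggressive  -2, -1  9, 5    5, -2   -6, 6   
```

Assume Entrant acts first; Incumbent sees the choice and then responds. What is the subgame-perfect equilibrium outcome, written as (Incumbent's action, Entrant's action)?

Solve by backward induction (Entrant leads).
- E1: BR = Moderate, leader payoff -3.
- E2: BR = Aggressive, leader payoff 5.
- E3: BR = Moderate, leader payoff 4.
- E4: BR = Soft, leader payoff -6.
Entrant's induced payoffs are -3, 5, 4, -6, so Entrant commits to E2. Subgame-perfect outcome: (Aggressive, E2) with payoffs (9, 5).

(Aggressive, E2)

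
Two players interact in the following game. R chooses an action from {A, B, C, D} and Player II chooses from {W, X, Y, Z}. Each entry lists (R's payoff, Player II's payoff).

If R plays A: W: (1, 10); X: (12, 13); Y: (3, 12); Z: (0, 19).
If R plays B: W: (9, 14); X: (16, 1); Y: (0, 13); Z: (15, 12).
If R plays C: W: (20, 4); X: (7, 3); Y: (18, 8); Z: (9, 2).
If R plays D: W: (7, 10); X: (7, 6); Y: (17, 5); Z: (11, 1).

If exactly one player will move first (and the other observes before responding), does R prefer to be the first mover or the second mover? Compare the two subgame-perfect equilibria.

If R leads: Player II's best replies are A→Z, B→W, C→Y, D→W; R's induced payoffs 0, 9, 18, 7; outcome (C, Y), payoffs (18, 8).
If Player II leads: R's best replies are W→C, X→B, Y→C, Z→B; Player II's induced payoffs 4, 1, 8, 12; outcome (B, Z), payoffs (15, 12).
R gets 18 moving first and 15 moving second, so R prefers to move first.

first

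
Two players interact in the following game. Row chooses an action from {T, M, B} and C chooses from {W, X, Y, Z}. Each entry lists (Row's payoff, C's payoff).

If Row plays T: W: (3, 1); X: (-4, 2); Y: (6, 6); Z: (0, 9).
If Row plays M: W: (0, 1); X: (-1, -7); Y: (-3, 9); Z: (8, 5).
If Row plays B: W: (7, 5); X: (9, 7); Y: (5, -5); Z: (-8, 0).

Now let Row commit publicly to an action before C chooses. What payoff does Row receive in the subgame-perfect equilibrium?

C best-responds to each possible Row move:
- T: BR = Z, leader payoff 0.
- M: BR = Y, leader payoff -3.
- B: BR = X, leader payoff 9.
Among 0, -3, 9, the best is 9 at B. Subgame-perfect outcome: (B, X) with payoffs (9, 7).

9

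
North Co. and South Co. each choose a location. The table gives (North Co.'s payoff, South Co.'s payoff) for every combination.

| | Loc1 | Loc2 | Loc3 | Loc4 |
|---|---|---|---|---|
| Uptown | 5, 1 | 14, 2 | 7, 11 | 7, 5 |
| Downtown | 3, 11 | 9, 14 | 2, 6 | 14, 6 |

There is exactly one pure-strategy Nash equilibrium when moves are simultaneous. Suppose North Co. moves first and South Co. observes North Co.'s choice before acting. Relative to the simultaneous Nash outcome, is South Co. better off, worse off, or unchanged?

better off

Work backward from South Co.'s decision.
- Uptown: BR = Loc3, leader payoff 7.
- Downtown: BR = Loc2, leader payoff 9.
Maximizing over 7, 9, North Co. chooses Downtown. Subgame-perfect outcome: (Downtown, Loc2) with payoffs (9, 14).
For the simultaneous game, intersect best replies.
North Co.'s best replies: Loc1→Uptown; Loc2→Uptown; Loc3→Uptown; Loc4→Downtown.
South Co.'s best replies: Uptown→Loc3; Downtown→Loc2.
The unique mutual best reply is (Uptown, Loc3), giving (7, 11).
South Co. earns 14 sequentially versus 11 at the Nash outcome: better off.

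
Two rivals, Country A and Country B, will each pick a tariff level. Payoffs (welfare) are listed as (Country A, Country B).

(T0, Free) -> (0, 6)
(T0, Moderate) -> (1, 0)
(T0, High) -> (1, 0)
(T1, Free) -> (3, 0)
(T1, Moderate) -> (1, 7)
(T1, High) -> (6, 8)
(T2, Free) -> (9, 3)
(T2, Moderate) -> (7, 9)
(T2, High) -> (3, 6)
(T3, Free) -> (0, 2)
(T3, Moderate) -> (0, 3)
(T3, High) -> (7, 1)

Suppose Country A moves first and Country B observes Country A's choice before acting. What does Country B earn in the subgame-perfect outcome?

9

Country B best-responds to each possible Country A move:
- T0 → Country B plays Free (best of 6, 0, 0); Country A gets 0.
- T1 → Country B plays High (best of 0, 7, 8); Country A gets 6.
- T2 → Country B plays Moderate (best of 3, 9, 6); Country A gets 7.
- T3 → Country B plays Moderate (best of 2, 3, 1); Country A gets 0.
Among 0, 6, 7, 0, the best is 7 at T2. Subgame-perfect outcome: (T2, Moderate) with payoffs (7, 9).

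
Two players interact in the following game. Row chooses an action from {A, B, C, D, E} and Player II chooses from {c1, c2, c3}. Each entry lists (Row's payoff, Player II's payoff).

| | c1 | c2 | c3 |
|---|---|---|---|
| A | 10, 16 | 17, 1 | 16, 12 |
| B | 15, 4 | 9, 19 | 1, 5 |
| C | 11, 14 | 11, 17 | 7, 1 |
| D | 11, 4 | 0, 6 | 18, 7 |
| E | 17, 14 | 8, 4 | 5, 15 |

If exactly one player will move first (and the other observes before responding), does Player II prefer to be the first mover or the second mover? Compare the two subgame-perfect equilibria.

If Row leads: Player II's best replies are A→c1, B→c2, C→c2, D→c3, E→c3; Row's induced payoffs 10, 9, 11, 18, 5; outcome (D, c3), payoffs (18, 7).
If Player II leads: Row's best replies are c1→E, c2→A, c3→D; Player II's induced payoffs 14, 1, 7; outcome (E, c1), payoffs (17, 14).
Player II gets 14 moving first and 7 moving second, so Player II prefers to move first.

first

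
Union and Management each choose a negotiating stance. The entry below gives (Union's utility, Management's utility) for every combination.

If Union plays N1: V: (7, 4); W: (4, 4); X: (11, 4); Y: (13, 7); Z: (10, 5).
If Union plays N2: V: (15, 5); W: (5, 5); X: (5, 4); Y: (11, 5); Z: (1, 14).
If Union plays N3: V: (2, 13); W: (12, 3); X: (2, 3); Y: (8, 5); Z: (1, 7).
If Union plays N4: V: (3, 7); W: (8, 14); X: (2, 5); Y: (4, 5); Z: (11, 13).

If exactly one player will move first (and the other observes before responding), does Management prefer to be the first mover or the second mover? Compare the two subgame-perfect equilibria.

If Union leads: Management's best replies are N1→Y, N2→Z, N3→V, N4→W; Union's induced payoffs 13, 1, 2, 8; outcome (N1, Y), payoffs (13, 7).
If Management leads: Union's best replies are V→N2, W→N3, X→N1, Y→N1, Z→N4; Management's induced payoffs 5, 3, 4, 7, 13; outcome (N4, Z), payoffs (11, 13).
Management gets 13 moving first and 7 moving second, so Management prefers to move first.

first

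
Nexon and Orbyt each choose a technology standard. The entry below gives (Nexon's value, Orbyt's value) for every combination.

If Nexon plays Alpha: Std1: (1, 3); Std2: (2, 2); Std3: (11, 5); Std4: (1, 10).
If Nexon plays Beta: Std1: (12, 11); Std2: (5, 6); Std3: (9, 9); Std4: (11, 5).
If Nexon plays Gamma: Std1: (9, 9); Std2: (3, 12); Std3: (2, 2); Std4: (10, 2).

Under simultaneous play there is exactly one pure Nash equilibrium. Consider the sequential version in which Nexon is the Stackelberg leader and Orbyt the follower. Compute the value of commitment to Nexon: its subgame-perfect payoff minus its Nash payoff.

Backward induction with Nexon moving first.
- Alpha → Orbyt plays Std4 (best of 3, 2, 5, 10); Nexon gets 1.
- Beta → Orbyt plays Std1 (best of 11, 6, 9, 5); Nexon gets 12.
- Gamma → Orbyt plays Std2 (best of 9, 12, 2, 2); Nexon gets 3.
Nexon's induced payoffs are 1, 12, 3, so Nexon commits to Beta. Subgame-perfect outcome: (Beta, Std1) with payoffs (12, 11).
Under simultaneous play:
Nexon's best replies: Std1→Beta; Std2→Beta; Std3→Alpha; Std4→Beta.
Orbyt's best replies: Alpha→Std4; Beta→Std1; Gamma→Std2.
The unique mutual best reply is (Beta, Std1), giving (12, 11).
Nexon's commitment gain: 12 − 12 = 0.

0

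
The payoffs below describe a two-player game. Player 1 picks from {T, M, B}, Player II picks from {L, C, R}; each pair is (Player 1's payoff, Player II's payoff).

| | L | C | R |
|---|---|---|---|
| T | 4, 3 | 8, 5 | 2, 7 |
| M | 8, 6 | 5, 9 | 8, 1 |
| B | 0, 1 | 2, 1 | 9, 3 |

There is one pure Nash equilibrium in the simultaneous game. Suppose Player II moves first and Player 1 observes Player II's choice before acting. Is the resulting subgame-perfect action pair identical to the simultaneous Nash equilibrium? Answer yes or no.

Player 1 best-responds to each possible Player II move:
- L: Player 1 compares 4, 8, 0 and picks M; Player II would get 6.
- C: Player 1 compares 8, 5, 2 and picks T; Player II would get 5.
- R: Player 1 compares 2, 8, 9 and picks B; Player II would get 3.
Maximizing over 6, 5, 3, Player II chooses L. Subgame-perfect outcome: (M, L) with payoffs (8, 6).
Under simultaneous play:
Player 1's best replies: L→M; C→T; R→B.
Player II's best replies: T→R; M→C; B→R.
Only (B, R) has each player best-responding; Nash payoffs (9, 3).
Sequential outcome (M, L) differs from the Nash profile (B, R).

no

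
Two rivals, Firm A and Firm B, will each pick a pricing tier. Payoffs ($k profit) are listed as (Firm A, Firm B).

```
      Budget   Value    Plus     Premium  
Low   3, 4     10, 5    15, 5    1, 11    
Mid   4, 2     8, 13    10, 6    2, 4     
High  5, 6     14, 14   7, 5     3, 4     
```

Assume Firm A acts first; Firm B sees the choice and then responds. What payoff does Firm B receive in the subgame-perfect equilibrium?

14

Backward induction with Firm A moving first.
- Low → Firm B plays Premium (best of 4, 5, 5, 11); Firm A gets 1.
- Mid → Firm B plays Value (best of 2, 13, 6, 4); Firm A gets 8.
- High → Firm B plays Value (best of 6, 14, 5, 4); Firm A gets 14.
Maximizing over 1, 8, 14, Firm A chooses High. Subgame-perfect outcome: (High, Value) with payoffs (14, 14).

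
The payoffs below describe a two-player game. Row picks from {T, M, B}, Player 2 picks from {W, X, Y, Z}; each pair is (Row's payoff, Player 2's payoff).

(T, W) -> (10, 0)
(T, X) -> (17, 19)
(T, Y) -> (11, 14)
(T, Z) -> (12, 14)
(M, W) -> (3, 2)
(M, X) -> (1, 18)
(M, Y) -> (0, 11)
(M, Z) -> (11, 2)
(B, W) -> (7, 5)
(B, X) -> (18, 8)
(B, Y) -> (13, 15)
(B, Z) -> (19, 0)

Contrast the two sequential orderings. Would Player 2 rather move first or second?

If Row leads: Player 2's best replies are T→X, M→X, B→Y; Row's induced payoffs 17, 1, 13; outcome (T, X), payoffs (17, 19).
If Player 2 leads: Row's best replies are W→T, X→B, Y→B, Z→B; Player 2's induced payoffs 0, 8, 15, 0; outcome (B, Y), payoffs (13, 15).
Player 2 gets 15 moving first and 19 moving second, so Player 2 prefers to move second.

second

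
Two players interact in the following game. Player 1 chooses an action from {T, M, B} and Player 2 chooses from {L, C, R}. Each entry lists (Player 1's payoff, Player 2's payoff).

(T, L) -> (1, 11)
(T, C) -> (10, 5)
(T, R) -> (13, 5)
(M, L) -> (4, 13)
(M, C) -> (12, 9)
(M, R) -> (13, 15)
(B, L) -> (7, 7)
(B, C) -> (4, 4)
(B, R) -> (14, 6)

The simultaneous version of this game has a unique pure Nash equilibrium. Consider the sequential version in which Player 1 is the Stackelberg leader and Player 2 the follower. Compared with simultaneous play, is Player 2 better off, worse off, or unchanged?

better off

Backward induction with Player 1 moving first.
- T: BR = L, leader payoff 1.
- M: BR = R, leader payoff 13.
- B: BR = L, leader payoff 7.
Maximizing over 1, 13, 7, Player 1 chooses M. Subgame-perfect outcome: (M, R) with payoffs (13, 15).
Now find the simultaneous Nash equilibrium.
Player 1's best replies: L→B; C→M; R→B.
Player 2's best replies: T→L; M→R; B→L.
The unique mutual best reply is (B, L), giving (7, 7).
Player 2 earns 15 sequentially versus 7 at the Nash outcome: better off.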